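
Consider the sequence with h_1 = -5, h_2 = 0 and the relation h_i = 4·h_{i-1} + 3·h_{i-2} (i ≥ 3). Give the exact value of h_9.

-132405

h_3 = -15, h_4 = -60, h_5 = -285, h_6 = -1320, h_7 = -6135, h_8 = -28500, h_9 = -132405.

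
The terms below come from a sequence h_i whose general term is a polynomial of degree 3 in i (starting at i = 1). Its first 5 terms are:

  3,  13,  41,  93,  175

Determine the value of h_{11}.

1st diffs: 10, 28, 52, 82.
2nd diffs: 18, 24, 30.
3rd diffs: 6, 6 (constant).
So h_i = i^3 + 3i^2 - 6i + 5.
Evaluating at i = 11 gives h_{11} = 1633.

1633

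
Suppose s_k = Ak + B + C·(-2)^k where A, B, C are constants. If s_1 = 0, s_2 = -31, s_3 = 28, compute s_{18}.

-1310747

Write the equations: A + B - 2C = 0; 2A + B + 4C = -31; 3A + B - 8C = 28.
Subtracting the first from the second: A + 6C = -31.
Subtracting the second from the third: A - 12C = 59.
Solving: C = -5, A = -1, then B = -9.
Therefore s_{18} = -18 + (-9) + (-5)·262144 = -1310747.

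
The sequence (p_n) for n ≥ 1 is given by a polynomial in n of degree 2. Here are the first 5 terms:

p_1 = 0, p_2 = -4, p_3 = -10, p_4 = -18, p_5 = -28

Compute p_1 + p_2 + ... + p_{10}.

-420

1st diffs: -4, -6, -8, -10.
2nd diffs: -2, -2, -2 (constant).
Newton forward-difference form: p_n = (-4)·C(n-1,1) + (-2)·C(n-1,2).
Continuing: …, -40, -54, -70, -88, …, p_{10} = -108.
Summing n = 1..10 (10 terms) gives -420.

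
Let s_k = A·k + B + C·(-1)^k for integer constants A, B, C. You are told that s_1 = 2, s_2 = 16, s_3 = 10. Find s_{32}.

At k = 1, 2, 3: A + B - C = 2; 2A + B + C = 16; 3A + B - C = 10.
Subtracting the first from the second: A + 2C = 14.
Subtracting the second from the third: A - 2C = -6.
Solving: C = 5, A = 4, then B = 3.
Therefore s_{32} = 128 + 3 + 5·1 = 136.

136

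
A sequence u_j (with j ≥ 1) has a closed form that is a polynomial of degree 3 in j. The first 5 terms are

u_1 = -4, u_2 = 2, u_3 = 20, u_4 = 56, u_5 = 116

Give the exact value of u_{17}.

4892

1st diffs: 6, 18, 36, 60.
2nd diffs: 12, 18, 24.
3rd diffs: 6, 6 (constant).
Newton forward-difference form: u_j = -4 + 6·C(j-1,1) + 12·C(j-1,2) + 6·C(j-1,3).
At j = 17: j-1 = 16, so u_{17} = -4 + 96 + 1440 + 3360 = 4892.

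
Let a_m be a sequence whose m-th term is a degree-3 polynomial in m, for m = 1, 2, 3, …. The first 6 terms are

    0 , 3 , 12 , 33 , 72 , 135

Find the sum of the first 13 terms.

1st diffs: 3, 9, 21, 39, 63.
2nd diffs: 6, 12, 18, 24.
3rd diffs: 6, 6, 6 (constant).
Newton forward-difference form: a_m = 3·C(m-1,1) + 6·C(m-1,2) + 6·C(m-1,3).
Continuing: …, 228, 357, 528, 747, …, a_{13} = 1752.
Summing m = 1..13 (13 terms) gives 6240.

6240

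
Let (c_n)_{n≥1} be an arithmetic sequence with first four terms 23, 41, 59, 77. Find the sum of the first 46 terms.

Common difference d = 18.
c_n = 23 + (n - 1)·18.
c_{46} = 833; S = 46·(23 + 833)/2 = 19688.

19688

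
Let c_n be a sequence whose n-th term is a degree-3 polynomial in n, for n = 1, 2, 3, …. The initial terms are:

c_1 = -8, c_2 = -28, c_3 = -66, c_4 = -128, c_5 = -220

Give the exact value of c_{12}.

1st diffs: -20, -38, -62, -92.
2nd diffs: -18, -24, -30.
3rd diffs: -6, -6 (constant).
Newton forward-difference form: c_n = -8 + (-20)·C(n-1,1) + (-18)·C(n-1,2) + (-6)·C(n-1,3).
At n = 12: n-1 = 11, so c_{12} = -8 - 220 - 990 - 990 = -2208.

-2208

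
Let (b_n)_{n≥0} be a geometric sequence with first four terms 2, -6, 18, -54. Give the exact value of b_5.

Common ratio r = -3.
b_n = 2·(-3)^(n-0).
b_5 = 2·(-3)^5 = -486.

-486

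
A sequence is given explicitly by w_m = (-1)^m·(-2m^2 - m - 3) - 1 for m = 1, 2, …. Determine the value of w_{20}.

(-1)^20 = 1; -2m^2 - m - 3 at m=20 is -823; so w_{20} = -824.

-824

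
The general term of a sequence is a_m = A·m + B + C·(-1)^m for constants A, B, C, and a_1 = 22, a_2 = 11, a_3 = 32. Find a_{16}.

At m = 1, 2, 3: A + B - C = 22; 2A + B + C = 11; 3A + B - C = 32.
Subtracting the first from the second: A + 2C = -11.
Subtracting the second from the third: A - 2C = 21.
Solving: C = -8, A = 5, then B = 9.
So a_m = 5·m + 9 + (-8)·(-1)^m; at m=16 this is 81.

81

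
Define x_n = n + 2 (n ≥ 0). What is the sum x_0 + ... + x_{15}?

Over n = 0..15: Σn = 120.
Total = (1)·120 + (2)·16 = 152.

152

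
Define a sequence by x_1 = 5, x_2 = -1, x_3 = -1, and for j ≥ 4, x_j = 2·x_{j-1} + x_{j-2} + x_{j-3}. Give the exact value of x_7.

14

Compute successive terms:
x_4 = 2, x_5 = 2, x_6 = 5, x_7 = 14.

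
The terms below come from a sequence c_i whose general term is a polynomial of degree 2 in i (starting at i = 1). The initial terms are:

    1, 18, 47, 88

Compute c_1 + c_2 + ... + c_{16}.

8776

1st diffs: 17, 29, 41.
2nd diffs: 12, 12 (constant).
Newton forward-difference form: c_i = 1 + 17·C(i-1,1) + 12·C(i-1,2).
Continuing: …, 141, 206, 283, 372, …, c_{16} = 1516.
Summing i = 1..16 (16 terms) gives 8776.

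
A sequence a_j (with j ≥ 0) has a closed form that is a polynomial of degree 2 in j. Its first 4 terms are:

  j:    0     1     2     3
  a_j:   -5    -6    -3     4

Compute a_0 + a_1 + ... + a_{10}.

1st diffs: -1, 3, 7.
2nd diffs: 4, 4 (constant).
So a_j = 2j^2 - 3j - 5.
Continuing: …, 15, 30, 49, 72, …, a_{10} = 165.
Summing j = 0..10 (11 terms) gives 550.

550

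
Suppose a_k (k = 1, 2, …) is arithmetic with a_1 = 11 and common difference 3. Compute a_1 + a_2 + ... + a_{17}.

595

a_k = 11 + (k - 1)·3.
a_{17} = 59; S = 17·(11 + 59)/2 = 595.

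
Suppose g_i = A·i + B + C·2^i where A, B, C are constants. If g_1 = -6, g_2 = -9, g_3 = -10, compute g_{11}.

1990

Plug in i = 1, 2, 3: A + B + 2C = -6; 2A + B + 4C = -9; 3A + B + 8C = -10.
Subtracting the first from the second: A + 2C = -3.
Subtracting the second from the third: A + 4C = -1.
Solving: C = 1, A = -5, then B = -3.
Therefore g_{11} = -55 + (-3) + 1·2048 = 1990.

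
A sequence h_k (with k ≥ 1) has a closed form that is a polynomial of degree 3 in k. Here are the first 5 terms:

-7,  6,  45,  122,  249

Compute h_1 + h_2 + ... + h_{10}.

1st diffs: 13, 39, 77, 127.
2nd diffs: 26, 38, 50.
3rd diffs: 12, 12 (constant).
Newton forward-difference form: h_k = -7 + 13·C(k-1,1) + 26·C(k-1,2) + 12·C(k-1,3).
Continuing: …, 438, 701, 1050, 1497, …, h_{10} = 2054.
Summing k = 1..10 (10 terms) gives 6155.

6155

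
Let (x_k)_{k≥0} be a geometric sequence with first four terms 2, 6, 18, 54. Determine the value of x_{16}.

86093442

Common ratio r = 3.
x_k = 2·3^(k-0).
x_{16} = 2·3^16 = 86093442.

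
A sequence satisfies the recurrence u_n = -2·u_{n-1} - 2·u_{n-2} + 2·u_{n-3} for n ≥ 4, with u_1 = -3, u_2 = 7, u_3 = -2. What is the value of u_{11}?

Compute successive terms:
u_4 = -16; u_5 = 50; u_6 = -72; u_7 = 12; u_8 = 220; u_9 = -608; u_{10} = 800; u_{11} = 56.

56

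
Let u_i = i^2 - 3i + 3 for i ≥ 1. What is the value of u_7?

u_7 = 1·7^2 - 3·7 + 3 = 31.

31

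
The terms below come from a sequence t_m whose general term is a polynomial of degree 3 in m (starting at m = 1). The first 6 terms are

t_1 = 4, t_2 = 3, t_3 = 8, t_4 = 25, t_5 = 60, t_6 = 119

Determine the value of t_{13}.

1708

1st diffs: -1, 5, 17, 35, 59.
2nd diffs: 6, 12, 18, 24.
3rd diffs: 6, 6, 6 (constant).
Newton forward-difference form: t_m = 4 + (-1)·C(m-1,1) + 6·C(m-1,2) + 6·C(m-1,3).
At m = 13: m-1 = 12, so t_{13} = 4 - 12 + 396 + 1320 = 1708.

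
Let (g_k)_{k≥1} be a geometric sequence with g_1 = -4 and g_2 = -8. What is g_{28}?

Common ratio r = 2.
g_k = (-4)·2^(k-1).
g_{28} = (-4)·2^27 = -536870912.

-536870912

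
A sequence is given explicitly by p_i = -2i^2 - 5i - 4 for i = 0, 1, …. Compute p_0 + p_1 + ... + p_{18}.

-5149

Over i = 0..18: Σi = 171, Σi² = 2109.
Total = (-2)·2109 + (-5)·171 + (-4)·19 = -5149.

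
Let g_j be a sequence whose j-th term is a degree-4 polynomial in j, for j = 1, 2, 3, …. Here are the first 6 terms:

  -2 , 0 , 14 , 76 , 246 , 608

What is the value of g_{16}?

50428

1st diffs: 2, 14, 62, 170, 362.
2nd diffs: 12, 48, 108, 192.
3rd diffs: 36, 60, 84.
4th diffs: 24, 24 (constant).
So g_j = j^4 - 4j^3 + 5j^2 - 4.
Evaluating at j = 16 gives g_{16} = 50428.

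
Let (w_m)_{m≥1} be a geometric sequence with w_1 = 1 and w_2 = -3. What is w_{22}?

-10460353203

Common ratio r = -3.
w_m = 1·(-3)^(m-1).
w_{22} = 1·(-3)^21 = -10460353203.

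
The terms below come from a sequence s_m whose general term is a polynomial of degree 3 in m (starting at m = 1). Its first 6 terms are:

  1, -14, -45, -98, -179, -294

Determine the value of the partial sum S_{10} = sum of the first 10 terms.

-3845

1st diffs: -15, -31, -53, -81, -115.
2nd diffs: -16, -22, -28, -34.
3rd diffs: -6, -6, -6 (constant).
Newton forward-difference form: s_m = 1 + (-15)·C(m-1,1) + (-16)·C(m-1,2) + (-6)·C(m-1,3).
Continuing: -449, -650, -903, -1214.
Summing m = 1..10 (10 terms) gives -3845.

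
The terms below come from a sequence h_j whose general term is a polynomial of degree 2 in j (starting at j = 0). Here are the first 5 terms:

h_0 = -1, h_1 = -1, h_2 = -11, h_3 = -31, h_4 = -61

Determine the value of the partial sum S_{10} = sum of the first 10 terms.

1st diffs: 0, -10, -20, -30.
2nd diffs: -10, -10, -10 (constant).
Newton forward-difference form: h_j = -1 + (-10)·C(j,2).
Continuing: …, -101, -151, -211, -281, …, h_9 = -361.
Summing j = 0..9 (10 terms) gives -1210.

-1210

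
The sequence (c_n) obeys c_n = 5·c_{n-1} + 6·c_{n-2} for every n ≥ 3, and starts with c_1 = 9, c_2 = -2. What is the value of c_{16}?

470184984568

Compute successive terms:
c_3 = 44  c_4 = 208  c_5 = 1304  …  c_{13} = 2176782344  c_{14} = 13060694008  c_{15} = 78364164104  c_{16} = 470184984568.
(Characteristic roots are 6 and -1.)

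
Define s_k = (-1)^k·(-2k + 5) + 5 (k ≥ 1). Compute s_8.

-6

(-1)^8 = 1; -2k + 5 at k=8 is -11; so s_8 = -6.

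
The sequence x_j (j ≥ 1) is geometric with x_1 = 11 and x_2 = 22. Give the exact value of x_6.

Common ratio r = 2.
x_j = 11·2^(j-1).
x_6 = 11·2^5 = 352.

352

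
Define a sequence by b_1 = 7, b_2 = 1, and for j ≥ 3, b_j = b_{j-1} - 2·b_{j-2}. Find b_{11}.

Compute successive terms:
b_3 = -13  b_4 = -15  b_5 = 11  b_6 = 41  b_7 = 19  b_8 = -63  b_9 = -101  b_{10} = 25  b_{11} = 227.

227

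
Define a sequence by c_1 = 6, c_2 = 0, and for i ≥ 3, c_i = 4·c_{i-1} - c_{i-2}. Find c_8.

Applying the relation repeatedly:
c_3 = -6; c_4 = -24; c_5 = -90; c_6 = -336; c_7 = -1254; c_8 = -4680.

-4680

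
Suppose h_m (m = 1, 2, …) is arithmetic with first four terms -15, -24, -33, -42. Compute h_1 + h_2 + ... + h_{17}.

-1479

Common difference d = -9.
h_m = -15 + (m - 1)·(-9).
h_{17} = -159; S = 17·(-15 + (-159))/2 = -1479.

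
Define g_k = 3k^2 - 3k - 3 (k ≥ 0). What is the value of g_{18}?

g_{18} = 3·18^2 - 3·18 - 3 = 915.

915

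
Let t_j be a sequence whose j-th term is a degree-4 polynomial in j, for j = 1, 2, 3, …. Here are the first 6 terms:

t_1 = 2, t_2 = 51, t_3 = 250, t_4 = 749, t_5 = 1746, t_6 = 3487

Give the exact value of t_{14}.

1st diffs: 49, 199, 499, 997, 1741.
2nd diffs: 150, 300, 498, 744.
3rd diffs: 150, 198, 246.
4th diffs: 48, 48 (constant).
Newton forward-difference form: t_j = 2 + 49·C(j-1,1) + 150·C(j-1,2) + 150·C(j-1,3) + 48·C(j-1,4).
At j = 14: j-1 = 13, so t_{14} = 2 + 637 + 11700 + 42900 + 34320 = 89559.

89559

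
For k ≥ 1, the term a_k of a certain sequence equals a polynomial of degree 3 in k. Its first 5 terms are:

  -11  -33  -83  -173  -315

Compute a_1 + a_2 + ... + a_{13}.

-18447

1st diffs: -22, -50, -90, -142.
2nd diffs: -28, -40, -52.
3rd diffs: -12, -12 (constant).
Newton forward-difference form: a_k = -11 + (-22)·C(k-1,1) + (-28)·C(k-1,2) + (-12)·C(k-1,3).
Continuing: …, -521, -803, -1173, -1643, …, a_{13} = -4763.
Summing k = 1..13 (13 terms) gives -18447.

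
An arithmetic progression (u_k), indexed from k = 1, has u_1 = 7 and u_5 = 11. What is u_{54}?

60

Common difference d = (11 - 7) / (5 - 1) = 1.
u_k = 7 + (k - 1)·1.
u_{54} = 7 + 53·1 = 60.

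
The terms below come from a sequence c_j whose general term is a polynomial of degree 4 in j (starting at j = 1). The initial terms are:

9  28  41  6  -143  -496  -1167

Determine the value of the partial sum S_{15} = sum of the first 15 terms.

-130002

1st diffs: 19, 13, -35, -149, -353, -671.
2nd diffs: -6, -48, -114, -204, -318.
3rd diffs: -42, -66, -90, -114.
4th diffs: -24, -24, -24 (constant).
Newton forward-difference form: c_j = 9 + 19·C(j-1,1) + (-6)·C(j-1,2) + (-42)·C(j-1,3) + (-24)·C(j-1,4).
Continuing: …, -2294, -4039, -6588, -10151, …, c_{15} = -39583.
Summing j = 1..15 (15 terms) gives -130002.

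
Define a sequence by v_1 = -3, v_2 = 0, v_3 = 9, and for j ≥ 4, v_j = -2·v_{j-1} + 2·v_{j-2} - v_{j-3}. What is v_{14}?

-556080

Compute successive terms:
v_4 = -15; v_5 = 48; v_6 = -135; …; v_{11} = 24504; v_{12} = -69375; v_{13} = 196413; v_{14} = -556080.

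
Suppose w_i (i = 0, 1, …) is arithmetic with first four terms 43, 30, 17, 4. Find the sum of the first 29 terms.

Common difference d = -13.
w_i = 43 + (i - 0)·(-13).
w_{28} = -321; S = 29·(43 + (-321))/2 = -4031.

-4031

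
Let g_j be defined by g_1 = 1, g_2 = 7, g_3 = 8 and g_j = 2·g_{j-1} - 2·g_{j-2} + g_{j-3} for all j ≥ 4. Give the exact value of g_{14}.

Applying the relation repeatedly:
g_4 = 3;  g_5 = -3;  g_6 = -4;  …;  g_{11} = -3;  g_{12} = -4;  g_{13} = 1;  g_{14} = 7.

7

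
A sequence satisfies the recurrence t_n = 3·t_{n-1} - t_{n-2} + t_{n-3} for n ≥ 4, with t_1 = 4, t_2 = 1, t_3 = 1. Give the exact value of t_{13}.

t_4 = 6;  t_5 = 18;  t_6 = 49;  t_7 = 135;  t_8 = 374;  t_9 = 1036;  t_{10} = 2869;  t_{11} = 7945;  t_{12} = 22002;  t_{13} = 60930.

60930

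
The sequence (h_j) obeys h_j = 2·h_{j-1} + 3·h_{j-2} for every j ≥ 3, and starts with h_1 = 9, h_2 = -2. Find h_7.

Step forward from the initial values:
h_3 = 23  h_4 = 40  h_5 = 149  h_6 = 418  h_7 = 1283.
(Characteristic roots are 3 and -1.)

1283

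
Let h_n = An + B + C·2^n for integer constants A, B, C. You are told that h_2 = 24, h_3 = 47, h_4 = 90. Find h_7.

Write the equations: 2A + B + 4C = 24; 3A + B + 8C = 47; 4A + B + 16C = 90.
Subtracting the first from the second: A + 4C = 23.
Subtracting the second from the third: A + 8C = 43.
Solving: C = 5, A = 3, then B = -2.
Therefore h_7 = 21 + (-2) + 5·128 = 659.

659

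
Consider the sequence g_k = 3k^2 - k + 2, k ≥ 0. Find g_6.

g_6 = 3·6^2 - 1·6 + 2 = 104.

104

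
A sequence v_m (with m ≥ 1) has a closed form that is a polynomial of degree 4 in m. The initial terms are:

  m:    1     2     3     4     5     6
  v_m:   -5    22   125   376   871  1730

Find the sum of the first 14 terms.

1st diffs: 27, 103, 251, 495, 859.
2nd diffs: 76, 148, 244, 364.
3rd diffs: 72, 96, 120.
4th diffs: 24, 24 (constant).
So v_m = m^4 + 2m^3 + m^2 - 5m - 4.
Continuing: …, 3097, 5140, 8051, 12046, …, v_{14} = 44026.
Summing m = 1..14 (14 terms) gives 150171.

150171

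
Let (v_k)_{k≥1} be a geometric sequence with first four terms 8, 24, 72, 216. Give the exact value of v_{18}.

Common ratio r = 3.
v_k = 8·3^(k-1).
v_{18} = 8·3^17 = 1033121304.

1033121304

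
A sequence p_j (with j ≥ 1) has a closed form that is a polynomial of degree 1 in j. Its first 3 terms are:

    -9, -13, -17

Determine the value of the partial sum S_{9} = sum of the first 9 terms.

-225

1st diffs: -4, -4 (constant).
So p_j = -4j - 5.
Continuing: …, -21, -25, -29, -33, …, p_9 = -41.
Summing j = 1..9 (9 terms) gives -225.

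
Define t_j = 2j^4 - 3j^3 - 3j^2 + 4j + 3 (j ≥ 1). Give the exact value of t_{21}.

359943

t_{21} = 2·21^4 - 3·21^3 - 3·21^2 + 4·21 + 3 = 359943.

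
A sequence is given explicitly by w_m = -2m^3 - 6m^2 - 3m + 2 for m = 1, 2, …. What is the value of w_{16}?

w_{16} = -2·16^3 - 6·16^2 - 3·16 + 2 = -9774.

-9774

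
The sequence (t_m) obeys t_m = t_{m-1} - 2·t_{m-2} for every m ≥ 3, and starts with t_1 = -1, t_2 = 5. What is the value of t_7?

Applying the relation repeatedly:
t_3 = 7; t_4 = -3; t_5 = -17; t_6 = -11; t_7 = 23.

23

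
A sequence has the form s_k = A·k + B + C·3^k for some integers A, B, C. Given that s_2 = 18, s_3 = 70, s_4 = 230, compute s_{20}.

10460353158

The three given values yield: 2A + B + 9C = 18; 3A + B + 27C = 70; 4A + B + 81C = 230.
Subtracting the first from the second: A + 18C = 52.
Subtracting the second from the third: A + 54C = 160.
Solving: C = 3, A = -2, then B = -5.
Therefore s_{20} = -40 + (-5) + 3·3486784401 = 10460353158.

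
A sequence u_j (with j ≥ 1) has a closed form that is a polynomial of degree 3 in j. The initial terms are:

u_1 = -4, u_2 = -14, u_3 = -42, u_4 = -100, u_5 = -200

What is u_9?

1st diffs: -10, -28, -58, -100.
2nd diffs: -18, -30, -42.
3rd diffs: -12, -12 (constant).
So u_j = -2j^3 + 3j^2 - 5j.
Evaluating at j = 9 gives u_9 = -1260.

-1260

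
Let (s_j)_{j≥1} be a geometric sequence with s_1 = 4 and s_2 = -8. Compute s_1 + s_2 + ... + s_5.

44

Common ratio r = -2.
s_j = 4·(-2)^(j-1).
S = 4·((-2)^5 - 1)/(-2 - 1) = 4·(-32 - 1)/(-3) = 44.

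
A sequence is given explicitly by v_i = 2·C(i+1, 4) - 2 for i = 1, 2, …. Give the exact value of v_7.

C(8, 4) = 70, so v_7 = 138.

138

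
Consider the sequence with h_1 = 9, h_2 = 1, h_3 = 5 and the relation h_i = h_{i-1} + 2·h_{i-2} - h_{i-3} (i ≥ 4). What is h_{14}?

Step forward from the initial values:
h_4 = -2  h_5 = 7  h_6 = -2  …  h_{11} = 88  h_{12} = 105  h_{13} = 256  h_{14} = 378.

378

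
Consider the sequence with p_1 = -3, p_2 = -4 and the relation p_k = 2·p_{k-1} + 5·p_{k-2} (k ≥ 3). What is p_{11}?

Step forward from the initial values:
p_3 = -23; p_4 = -66; p_5 = -247; p_6 = -824; p_7 = -2883; p_8 = -9886; p_9 = -34187; p_{10} = -117804; p_{11} = -406543.

-406543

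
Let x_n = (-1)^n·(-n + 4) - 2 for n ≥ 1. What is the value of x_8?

-6

(-1)^8 = 1; -n + 4 at n=8 is -4; so x_8 = -6.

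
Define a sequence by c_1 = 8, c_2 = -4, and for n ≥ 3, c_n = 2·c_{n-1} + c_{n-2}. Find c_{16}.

-133844

Applying the relation repeatedly:
c_3 = 0  c_4 = -4  c_5 = -8  …  c_{13} = -9512  c_{14} = -22964  c_{15} = -55440  c_{16} = -133844.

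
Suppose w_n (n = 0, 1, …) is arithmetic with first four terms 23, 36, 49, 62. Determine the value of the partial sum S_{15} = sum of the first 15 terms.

1710

Common difference d = 13.
w_n = 23 + (n - 0)·13.
w_{14} = 205; S = 15·(23 + 205)/2 = 1710.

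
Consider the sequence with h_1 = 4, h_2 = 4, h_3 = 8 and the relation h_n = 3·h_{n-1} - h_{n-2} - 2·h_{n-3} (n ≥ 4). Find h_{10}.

220

Step forward from the initial values:
h_4 = 12  h_5 = 20  h_6 = 32  h_7 = 52  h_8 = 84  h_9 = 136  h_{10} = 220.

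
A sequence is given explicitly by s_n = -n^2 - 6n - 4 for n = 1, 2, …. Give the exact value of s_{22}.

-620

s_{22} = -1·22^2 - 6·22 - 4 = -620.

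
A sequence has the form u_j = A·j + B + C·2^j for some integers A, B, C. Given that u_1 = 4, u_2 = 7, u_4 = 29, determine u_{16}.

131057

Plug in j = 1, 2, 4: A + B + 2C = 4; 2A + B + 4C = 7; 4A + B + 16C = 29.
Subtracting the first from the second: A + 2C = 3.
Subtracting the second from the third: 2A + 12C = 22.
Solving: C = 2, A = -1, then B = 1.
Therefore u_{16} = -16 + 1 + 2·65536 = 131057.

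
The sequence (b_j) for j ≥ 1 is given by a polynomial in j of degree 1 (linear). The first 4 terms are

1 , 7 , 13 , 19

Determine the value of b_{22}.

127

1st diffs: 6, 6, 6 (constant).
So b_j = 6j - 5.
Evaluating at j = 22 gives b_{22} = 127.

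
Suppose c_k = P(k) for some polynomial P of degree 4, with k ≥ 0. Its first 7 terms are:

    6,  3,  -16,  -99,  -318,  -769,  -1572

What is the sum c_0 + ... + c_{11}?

1st diffs: -3, -19, -83, -219, -451, -803.
2nd diffs: -16, -64, -136, -232, -352.
3rd diffs: -48, -72, -96, -120.
4th diffs: -24, -24, -24 (constant).
Newton forward-difference form: c_k = 6 + (-3)·C(k,1) + (-16)·C(k,2) + (-48)·C(k,3) + (-24)·C(k,4).
Continuing: …, -2871, -4834, -7653, -11544, …, c_{11} = -16747.
Summing k = 0..11 (12 terms) gives -46414.

-46414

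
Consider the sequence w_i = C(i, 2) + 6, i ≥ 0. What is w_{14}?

97

C(14, 2) = 91, so w_{14} = 97.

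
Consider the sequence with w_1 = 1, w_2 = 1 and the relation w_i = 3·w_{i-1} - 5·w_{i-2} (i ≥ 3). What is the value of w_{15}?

Applying the relation repeatedly:
w_3 = -2;  w_4 = -11;  w_5 = -23;  …;  w_{12} = -7286;  w_{13} = -10223;  w_{14} = 5761;  w_{15} = 68398.

68398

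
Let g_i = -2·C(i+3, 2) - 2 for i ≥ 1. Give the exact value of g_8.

C(11, 2) = 55, so g_8 = -112.

-112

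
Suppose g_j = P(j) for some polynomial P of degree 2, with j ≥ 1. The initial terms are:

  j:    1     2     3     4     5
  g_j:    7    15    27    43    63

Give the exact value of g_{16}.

1st diffs: 8, 12, 16, 20.
2nd diffs: 4, 4, 4 (constant).
So g_j = 2j^2 + 2j + 3.
Evaluating at j = 16 gives g_{16} = 547.

547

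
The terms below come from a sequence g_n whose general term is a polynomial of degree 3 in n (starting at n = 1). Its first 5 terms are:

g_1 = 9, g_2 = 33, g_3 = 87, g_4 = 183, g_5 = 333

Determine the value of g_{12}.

1st diffs: 24, 54, 96, 150.
2nd diffs: 30, 42, 54.
3rd diffs: 12, 12 (constant).
So g_n = 2n^3 + 3n^2 + n + 3.
Evaluating at n = 12 gives g_{12} = 3903.

3903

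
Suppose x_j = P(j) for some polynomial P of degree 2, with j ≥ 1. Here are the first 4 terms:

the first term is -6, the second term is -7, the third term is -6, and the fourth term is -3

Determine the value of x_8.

1st diffs: -1, 1, 3.
2nd diffs: 2, 2 (constant).
Newton forward-difference form: x_j = -6 + (-1)·C(j-1,1) + 2·C(j-1,2).
At j = 8: j-1 = 7, so x_8 = -6 - 7 + 42 = 29.

29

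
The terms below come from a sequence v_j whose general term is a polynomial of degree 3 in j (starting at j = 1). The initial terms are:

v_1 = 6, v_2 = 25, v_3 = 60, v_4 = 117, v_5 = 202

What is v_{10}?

1st diffs: 19, 35, 57, 85.
2nd diffs: 16, 22, 28.
3rd diffs: 6, 6 (constant).
So v_j = j^3 + 2j^2 + 6j - 3.
Evaluating at j = 10 gives v_{10} = 1257.

1257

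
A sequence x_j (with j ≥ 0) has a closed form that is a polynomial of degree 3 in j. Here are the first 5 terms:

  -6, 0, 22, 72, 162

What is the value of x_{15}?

7224

1st diffs: 6, 22, 50, 90.
2nd diffs: 16, 28, 40.
3rd diffs: 12, 12 (constant).
So x_j = 2j^3 + 2j^2 + 2j - 6.
Evaluating at j = 15 gives x_{15} = 7224.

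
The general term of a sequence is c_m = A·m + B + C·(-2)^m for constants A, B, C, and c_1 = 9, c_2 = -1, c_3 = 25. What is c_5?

Write the equations: A + B - 2C = 9; 2A + B + 4C = -1; 3A + B - 8C = 25.
Subtracting the first from the second: A + 6C = -10.
Subtracting the second from the third: A - 12C = 26.
Solving: C = -2, A = 2, then B = 3.
Therefore c_5 = 10 + 3 + (-2)·(-32) = 77.

77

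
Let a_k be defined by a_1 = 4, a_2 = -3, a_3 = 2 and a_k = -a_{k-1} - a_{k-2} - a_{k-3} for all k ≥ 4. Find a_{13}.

Step forward from the initial values:
a_4 = -3, a_5 = 4, a_6 = -3, a_7 = 2, a_8 = -3, a_9 = 4, a_{10} = -3, a_{11} = 2, a_{12} = -3, a_{13} = 4.

4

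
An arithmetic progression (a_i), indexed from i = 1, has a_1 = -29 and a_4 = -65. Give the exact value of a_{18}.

-233

Common difference d = (-65 - (-29)) / (4 - 1) = -12.
a_i = -29 + (i - 1)·(-12).
a_{18} = -29 + 17·(-12) = -233.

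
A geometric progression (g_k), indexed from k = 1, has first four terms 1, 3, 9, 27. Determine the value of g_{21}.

Common ratio r = 3.
g_k = 1·3^(k-1).
g_{21} = 1·3^20 = 3486784401.

3486784401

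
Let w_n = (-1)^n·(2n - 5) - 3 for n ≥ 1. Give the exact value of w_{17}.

-32

(-1)^17 = -1; 2n - 5 at n=17 is 29; so w_{17} = -32.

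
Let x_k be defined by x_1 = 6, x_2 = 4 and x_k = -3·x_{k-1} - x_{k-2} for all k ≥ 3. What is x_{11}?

-42564

x_3 = -18;  x_4 = 50;  x_5 = -132;  x_6 = 346;  x_7 = -906;  x_8 = 2372;  x_9 = -6210;  x_{10} = 16258;  x_{11} = -42564.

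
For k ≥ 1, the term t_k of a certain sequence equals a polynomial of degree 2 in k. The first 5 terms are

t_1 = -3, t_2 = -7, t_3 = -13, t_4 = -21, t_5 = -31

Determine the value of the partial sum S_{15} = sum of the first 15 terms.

-1375

1st diffs: -4, -6, -8, -10.
2nd diffs: -2, -2, -2 (constant).
Newton forward-difference form: t_k = -3 + (-4)·C(k-1,1) + (-2)·C(k-1,2).
Continuing: …, -43, -57, -73, -91, …, t_{15} = -241.
Summing k = 1..15 (15 terms) gives -1375.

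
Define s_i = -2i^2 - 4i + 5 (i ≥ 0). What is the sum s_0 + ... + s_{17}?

-4092

Over i = 0..17: Σi = 153, Σi² = 1785.
Total = (-2)·1785 + (-4)·153 + (5)·18 = -4092.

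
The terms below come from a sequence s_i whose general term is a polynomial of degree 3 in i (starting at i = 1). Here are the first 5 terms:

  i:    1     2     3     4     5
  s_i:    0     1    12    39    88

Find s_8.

427

1st diffs: 1, 11, 27, 49.
2nd diffs: 10, 16, 22.
3rd diffs: 6, 6 (constant).
Newton forward-difference form: s_i = 1·C(i-1,1) + 10·C(i-1,2) + 6·C(i-1,3).
At i = 8: i-1 = 7, so s_8 = 7 + 210 + 210 = 427.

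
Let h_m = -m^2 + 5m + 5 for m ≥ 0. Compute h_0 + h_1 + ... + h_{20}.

-1715

Over m = 0..20: Σm = 210, Σm² = 2870.
Total = (-1)·2870 + (5)·210 + (5)·21 = -1715.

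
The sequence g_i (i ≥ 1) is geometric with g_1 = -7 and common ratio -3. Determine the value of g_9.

-45927

g_i = (-7)·(-3)^(i-1).
g_9 = (-7)·(-3)^8 = -45927.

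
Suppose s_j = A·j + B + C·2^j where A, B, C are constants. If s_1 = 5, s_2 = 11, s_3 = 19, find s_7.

155

Plug in j = 1, 2, 3: A + B + 2C = 5; 2A + B + 4C = 11; 3A + B + 8C = 19.
Subtracting the first from the second: A + 2C = 6.
Subtracting the second from the third: A + 4C = 8.
Solving: C = 1, A = 4, then B = -1.
Therefore s_7 = 28 + (-1) + 1·128 = 155.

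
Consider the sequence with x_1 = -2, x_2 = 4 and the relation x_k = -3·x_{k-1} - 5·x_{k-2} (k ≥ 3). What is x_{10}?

x_3 = -2, x_4 = -14, x_5 = 52, x_6 = -86, x_7 = -2, x_8 = 436, x_9 = -1298, x_{10} = 1714.

1714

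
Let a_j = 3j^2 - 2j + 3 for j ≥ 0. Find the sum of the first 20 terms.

Over j = 0..19: Σj = 190, Σj² = 2470.
Total = (3)·2470 + (-2)·190 + (3)·20 = 7090.

7090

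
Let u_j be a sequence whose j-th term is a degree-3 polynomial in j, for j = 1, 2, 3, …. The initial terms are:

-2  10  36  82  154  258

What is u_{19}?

7252

1st diffs: 12, 26, 46, 72, 104.
2nd diffs: 14, 20, 26, 32.
3rd diffs: 6, 6, 6 (constant).
Newton forward-difference form: u_j = -2 + 12·C(j-1,1) + 14·C(j-1,2) + 6·C(j-1,3).
At j = 19: j-1 = 18, so u_{19} = -2 + 216 + 2142 + 4896 = 7252.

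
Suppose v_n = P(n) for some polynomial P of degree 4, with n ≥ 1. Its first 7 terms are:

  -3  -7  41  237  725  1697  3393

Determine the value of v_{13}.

1st diffs: -4, 48, 196, 488, 972, 1696.
2nd diffs: 52, 148, 292, 484, 724.
3rd diffs: 96, 144, 192, 240.
4th diffs: 48, 48, 48 (constant).
Newton forward-difference form: v_n = -3 + (-4)·C(n-1,1) + 52·C(n-1,2) + 96·C(n-1,3) + 48·C(n-1,4).
At n = 13: n-1 = 12, so v_{13} = -3 - 48 + 3432 + 21120 + 23760 = 48261.

48261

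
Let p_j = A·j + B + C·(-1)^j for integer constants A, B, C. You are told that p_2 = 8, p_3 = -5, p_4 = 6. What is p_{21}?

-23

Plug in j = 2, 3, 4: 2A + B + C = 8; 3A + B - C = -5; 4A + B + C = 6.
Subtracting the first from the second: A - 2C = -13.
Subtracting the second from the third: A + 2C = 11.
Solving: C = 6, A = -1, then B = 4.
So p_j = -1·j + 4 + 6·(-1)^j; at j=21 this is -23.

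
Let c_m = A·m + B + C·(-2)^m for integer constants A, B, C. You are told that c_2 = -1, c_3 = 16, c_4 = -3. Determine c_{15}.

32836

Plug in m = 2, 3, 4: 2A + B + 4C = -1; 3A + B - 8C = 16; 4A + B + 16C = -3.
Subtracting the first from the second: A - 12C = 17.
Subtracting the second from the third: A + 24C = -19.
Solving: C = -1, A = 5, then B = -7.
So c_m = 5·m + (-7) + (-1)·(-2)^m; at m=15 this is 32836.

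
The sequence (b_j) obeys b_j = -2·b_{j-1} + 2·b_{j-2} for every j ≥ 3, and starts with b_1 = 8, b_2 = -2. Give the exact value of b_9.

7040

Iterate the recurrence:
b_3 = 20, b_4 = -44, b_5 = 128, b_6 = -344, b_7 = 944, b_8 = -2576, b_9 = 7040.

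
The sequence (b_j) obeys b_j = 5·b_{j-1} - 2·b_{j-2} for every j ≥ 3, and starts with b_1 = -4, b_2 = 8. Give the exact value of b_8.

Step forward from the initial values:
b_3 = 48, b_4 = 224, b_5 = 1024, b_6 = 4672, b_7 = 21312, b_8 = 97216.

97216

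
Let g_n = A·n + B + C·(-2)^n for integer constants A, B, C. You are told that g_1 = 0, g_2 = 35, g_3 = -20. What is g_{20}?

Write the equations: A + B - 2C = 0; 2A + B + 4C = 35; 3A + B - 8C = -20.
Subtracting the first from the second: A + 6C = 35.
Subtracting the second from the third: A - 12C = -55.
Solving: C = 5, A = 5, then B = 5.
So g_n = 5·n + 5 + 5·(-2)^n; at n=20 this is 5242985.

5242985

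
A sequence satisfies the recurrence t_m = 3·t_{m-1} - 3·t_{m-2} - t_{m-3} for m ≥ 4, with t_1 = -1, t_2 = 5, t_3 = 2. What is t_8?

t_4 = -8;  t_5 = -35;  t_6 = -83;  t_7 = -136;  t_8 = -124.

-124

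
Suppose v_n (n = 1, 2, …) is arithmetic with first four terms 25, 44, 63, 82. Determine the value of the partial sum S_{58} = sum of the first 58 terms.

32857

Common difference d = 19.
v_n = 25 + (n - 1)·19.
v_{58} = 1108; S = 58·(25 + 1108)/2 = 32857.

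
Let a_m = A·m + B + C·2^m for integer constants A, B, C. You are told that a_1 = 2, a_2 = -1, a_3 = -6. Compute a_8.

-259

Plug in m = 1, 2, 3: A + B + 2C = 2; 2A + B + 4C = -1; 3A + B + 8C = -6.
Subtracting the first from the second: A + 2C = -3.
Subtracting the second from the third: A + 4C = -5.
Solving: C = -1, A = -1, then B = 5.
Hence a_8 = -1·8 + 5 + (-1)·256 = -259.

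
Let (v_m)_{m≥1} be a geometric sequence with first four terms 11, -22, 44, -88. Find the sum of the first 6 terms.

-231

Common ratio r = -2.
v_m = 11·(-2)^(m-1).
S = 11·((-2)^6 - 1)/(-2 - 1) = 11·(64 - 1)/(-3) = -231.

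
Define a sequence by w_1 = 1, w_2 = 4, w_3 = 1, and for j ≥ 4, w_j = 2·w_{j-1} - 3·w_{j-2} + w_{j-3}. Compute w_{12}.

-109

Step forward from the initial values:
w_4 = -9; w_5 = -17; w_6 = -6; w_7 = 30; w_8 = 61; w_9 = 26; w_{10} = -101; w_{11} = -219; w_{12} = -109.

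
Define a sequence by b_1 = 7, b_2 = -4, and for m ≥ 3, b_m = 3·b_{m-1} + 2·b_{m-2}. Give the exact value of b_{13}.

-69842

Iterate the recurrence:
b_3 = 2  b_4 = -2  b_5 = -2  …  b_{10} = -1546  b_{11} = -5506  b_{12} = -19610  b_{13} = -69842.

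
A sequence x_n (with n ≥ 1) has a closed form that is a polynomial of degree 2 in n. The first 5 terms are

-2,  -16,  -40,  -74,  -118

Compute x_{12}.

1st diffs: -14, -24, -34, -44.
2nd diffs: -10, -10, -10 (constant).
So x_n = -5n^2 + n + 2.
Evaluating at n = 12 gives x_{12} = -706.

-706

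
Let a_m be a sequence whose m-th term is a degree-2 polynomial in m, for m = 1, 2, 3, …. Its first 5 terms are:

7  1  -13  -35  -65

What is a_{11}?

1st diffs: -6, -14, -22, -30.
2nd diffs: -8, -8, -8 (constant).
Newton forward-difference form: a_m = 7 + (-6)·C(m-1,1) + (-8)·C(m-1,2).
At m = 11: m-1 = 10, so a_{11} = 7 - 60 - 360 = -413.

-413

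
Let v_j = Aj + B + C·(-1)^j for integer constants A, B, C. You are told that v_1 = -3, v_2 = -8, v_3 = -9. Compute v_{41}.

Plug in j = 1, 2, 3: A + B - C = -3; 2A + B + C = -8; 3A + B - C = -9.
Subtracting the first from the second: A + 2C = -5.
Subtracting the second from the third: A - 2C = -1.
Solving: C = -1, A = -3, then B = -1.
So v_j = -3·j + (-1) + (-1)·(-1)^j; at j=41 this is -123.

-123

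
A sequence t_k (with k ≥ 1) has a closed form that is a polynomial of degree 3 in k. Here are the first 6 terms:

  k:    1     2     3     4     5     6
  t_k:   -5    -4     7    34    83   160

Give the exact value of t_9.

619

1st diffs: 1, 11, 27, 49, 77.
2nd diffs: 10, 16, 22, 28.
3rd diffs: 6, 6, 6 (constant).
So t_k = k^3 - k^2 - 3k - 2.
Evaluating at k = 9 gives t_9 = 619.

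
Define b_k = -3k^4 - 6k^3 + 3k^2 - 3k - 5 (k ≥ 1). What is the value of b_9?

b_9 = -3·9^4 - 6·9^3 + 3·9^2 - 3·9 - 5 = -23846.

-23846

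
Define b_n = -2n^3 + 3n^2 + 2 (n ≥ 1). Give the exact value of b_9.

b_9 = -2·9^3 + 3·9^2 + 2 = -1213.

-1213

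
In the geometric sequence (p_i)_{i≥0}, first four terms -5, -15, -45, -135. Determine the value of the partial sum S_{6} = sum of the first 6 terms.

-1820

Common ratio r = 3.
p_i = (-5)·3^(i-0).
S = (-5)·(3^6 - 1)/(3 - 1) = (-5)·(729 - 1)/(2) = -1820.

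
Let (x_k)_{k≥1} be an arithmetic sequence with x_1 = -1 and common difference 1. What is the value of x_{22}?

x_k = -1 + (k - 1)·1.
x_{22} = -1 + 21·1 = 20.

20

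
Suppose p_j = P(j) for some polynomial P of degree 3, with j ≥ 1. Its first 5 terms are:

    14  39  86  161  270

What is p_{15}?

1st diffs: 25, 47, 75, 109.
2nd diffs: 22, 28, 34.
3rd diffs: 6, 6 (constant).
So p_j = j^3 + 5j^2 + 3j + 5.
Evaluating at j = 15 gives p_{15} = 4550.

4550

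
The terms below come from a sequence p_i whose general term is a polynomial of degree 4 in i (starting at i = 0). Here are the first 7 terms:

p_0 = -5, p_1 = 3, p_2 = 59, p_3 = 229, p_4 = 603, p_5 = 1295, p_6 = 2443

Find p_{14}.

1st diffs: 8, 56, 170, 374, 692, 1148.
2nd diffs: 48, 114, 204, 318, 456.
3rd diffs: 66, 90, 114, 138.
4th diffs: 24, 24, 24 (constant).
Newton forward-difference form: p_i = -5 + 8·C(i,1) + 48·C(i,2) + 66·C(i,3) + 24·C(i,4).
At i = 14: i = 14, so p_{14} = -5 + 112 + 4368 + 24024 + 24024 = 52523.

52523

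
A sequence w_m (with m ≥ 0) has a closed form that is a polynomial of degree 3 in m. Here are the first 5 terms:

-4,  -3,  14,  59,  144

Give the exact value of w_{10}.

1st diffs: 1, 17, 45, 85.
2nd diffs: 16, 28, 40.
3rd diffs: 12, 12 (constant).
So w_m = 2m^3 + 2m^2 - 3m - 4.
Evaluating at m = 10 gives w_{10} = 2166.

2166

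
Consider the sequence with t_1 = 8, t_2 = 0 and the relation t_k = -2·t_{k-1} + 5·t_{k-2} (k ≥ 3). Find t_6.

Step forward from the initial values:
t_3 = 40; t_4 = -80; t_5 = 360; t_6 = -1120.

-1120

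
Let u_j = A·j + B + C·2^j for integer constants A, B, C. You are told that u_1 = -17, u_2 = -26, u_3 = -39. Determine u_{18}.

At j = 1, 2, 3: A + B + 2C = -17; 2A + B + 4C = -26; 3A + B + 8C = -39.
Subtracting the first from the second: A + 2C = -9.
Subtracting the second from the third: A + 4C = -13.
Solving: C = -2, A = -5, then B = -8.
Therefore u_{18} = -90 + (-8) + (-2)·262144 = -524386.

-524386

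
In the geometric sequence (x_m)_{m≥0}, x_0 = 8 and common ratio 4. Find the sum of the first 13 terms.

x_m = 8·4^(m-0).
S = 8·(4^13 - 1)/(4 - 1) = 8·(67108864 - 1)/(3) = 178956968.

178956968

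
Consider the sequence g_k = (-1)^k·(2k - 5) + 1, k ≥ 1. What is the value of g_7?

(-1)^7 = -1; 2k - 5 at k=7 is 9; so g_7 = -8.

-8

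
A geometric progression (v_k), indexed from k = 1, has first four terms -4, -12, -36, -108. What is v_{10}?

Common ratio r = 3.
v_k = (-4)·3^(k-1).
v_{10} = (-4)·3^9 = -78732.

-78732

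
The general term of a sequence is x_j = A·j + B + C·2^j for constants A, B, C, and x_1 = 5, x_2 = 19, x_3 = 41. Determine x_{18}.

At j = 1, 2, 3: A + B + 2C = 5; 2A + B + 4C = 19; 3A + B + 8C = 41.
Subtracting the first from the second: A + 2C = 14.
Subtracting the second from the third: A + 4C = 22.
Solving: C = 4, A = 6, then B = -9.
Therefore x_{18} = 108 + (-9) + 4·262144 = 1048675.

1048675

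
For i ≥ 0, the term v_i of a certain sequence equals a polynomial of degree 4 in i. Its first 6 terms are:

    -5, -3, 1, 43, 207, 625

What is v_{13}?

44793

1st diffs: 2, 4, 42, 164, 418.
2nd diffs: 2, 38, 122, 254.
3rd diffs: 36, 84, 132.
4th diffs: 48, 48 (constant).
Newton forward-difference form: v_i = -5 + 2·C(i,1) + 2·C(i,2) + 36·C(i,3) + 48·C(i,4).
At i = 13: i = 13, so v_{13} = -5 + 26 + 156 + 10296 + 34320 = 44793.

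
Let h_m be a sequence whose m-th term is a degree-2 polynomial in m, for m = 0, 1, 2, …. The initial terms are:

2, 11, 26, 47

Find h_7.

191

1st diffs: 9, 15, 21.
2nd diffs: 6, 6 (constant).
Newton forward-difference form: h_m = 2 + 9·C(m,1) + 6·C(m,2).
At m = 7: m = 7, so h_7 = 2 + 63 + 126 = 191.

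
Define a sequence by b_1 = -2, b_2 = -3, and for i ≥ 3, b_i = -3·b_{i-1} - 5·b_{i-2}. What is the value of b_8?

b_3 = 19; b_4 = -42; b_5 = 31; b_6 = 117; b_7 = -506; b_8 = 933.

933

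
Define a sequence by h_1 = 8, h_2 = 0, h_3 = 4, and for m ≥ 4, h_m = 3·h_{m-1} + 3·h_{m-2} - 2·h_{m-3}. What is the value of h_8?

-216

Compute successive terms:
h_4 = -4;  h_5 = 0;  h_6 = -20;  h_7 = -52;  h_8 = -216.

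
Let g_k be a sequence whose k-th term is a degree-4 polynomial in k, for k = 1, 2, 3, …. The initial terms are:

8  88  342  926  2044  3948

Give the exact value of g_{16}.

1st diffs: 80, 254, 584, 1118, 1904.
2nd diffs: 174, 330, 534, 786.
3rd diffs: 156, 204, 252.
4th diffs: 48, 48 (constant).
So g_k = 2k^4 + 6k^3 + k^2 + 5k - 6.
Evaluating at k = 16 gives g_{16} = 155978.

155978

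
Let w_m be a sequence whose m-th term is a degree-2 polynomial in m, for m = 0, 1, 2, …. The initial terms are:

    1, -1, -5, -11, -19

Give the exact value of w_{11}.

1st diffs: -2, -4, -6, -8.
2nd diffs: -2, -2, -2 (constant).
Newton forward-difference form: w_m = 1 + (-2)·C(m,1) + (-2)·C(m,2).
At m = 11: m = 11, so w_{11} = 1 - 22 - 110 = -131.

-131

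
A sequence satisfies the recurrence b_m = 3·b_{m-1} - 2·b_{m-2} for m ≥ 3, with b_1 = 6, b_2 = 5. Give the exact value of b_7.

Iterate the recurrence:
b_3 = 3;  b_4 = -1;  b_5 = -9;  b_6 = -25;  b_7 = -57.
(Characteristic roots are 2 and 1.)

-57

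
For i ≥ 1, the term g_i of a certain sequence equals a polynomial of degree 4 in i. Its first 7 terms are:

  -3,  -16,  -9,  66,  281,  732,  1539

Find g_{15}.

43131

1st diffs: -13, 7, 75, 215, 451, 807.
2nd diffs: 20, 68, 140, 236, 356.
3rd diffs: 48, 72, 96, 120.
4th diffs: 24, 24, 24 (constant).
Newton forward-difference form: g_i = -3 + (-13)·C(i-1,1) + 20·C(i-1,2) + 48·C(i-1,3) + 24·C(i-1,4).
At i = 15: i-1 = 14, so g_{15} = -3 - 182 + 1820 + 17472 + 24024 = 43131.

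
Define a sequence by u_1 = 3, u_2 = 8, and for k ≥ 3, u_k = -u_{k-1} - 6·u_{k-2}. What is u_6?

Applying the relation repeatedly:
u_3 = -26; u_4 = -22; u_5 = 178; u_6 = -46.

-46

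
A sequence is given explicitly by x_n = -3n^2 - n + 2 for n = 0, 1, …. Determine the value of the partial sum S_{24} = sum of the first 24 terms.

Over n = 0..23: Σn = 276, Σn² = 4324.
Total = (-3)·4324 + (-1)·276 + (2)·24 = -13200.

-13200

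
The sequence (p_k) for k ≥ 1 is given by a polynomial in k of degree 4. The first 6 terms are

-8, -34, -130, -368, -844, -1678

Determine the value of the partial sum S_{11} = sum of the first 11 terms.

-47916

1st diffs: -26, -96, -238, -476, -834.
2nd diffs: -70, -142, -238, -358.
3rd diffs: -72, -96, -120.
4th diffs: -24, -24 (constant).
Newton forward-difference form: p_k = -8 + (-26)·C(k-1,1) + (-70)·C(k-1,2) + (-72)·C(k-1,3) + (-24)·C(k-1,4).
Continuing: …, -3014, -5020, -7888, -11834, …, p_{11} = -17098.
Summing k = 1..11 (11 terms) gives -47916.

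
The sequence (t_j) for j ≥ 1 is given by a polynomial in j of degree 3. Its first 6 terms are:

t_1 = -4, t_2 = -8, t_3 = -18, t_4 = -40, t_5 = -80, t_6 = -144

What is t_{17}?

1st diffs: -4, -10, -22, -40, -64.
2nd diffs: -6, -12, -18, -24.
3rd diffs: -6, -6, -6 (constant).
Newton forward-difference form: t_j = -4 + (-4)·C(j-1,1) + (-6)·C(j-1,2) + (-6)·C(j-1,3).
At j = 17: j-1 = 16, so t_{17} = -4 - 64 - 720 - 3360 = -4148.

-4148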